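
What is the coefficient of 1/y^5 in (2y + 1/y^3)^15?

3075072

General term: C(15,j)·(2y)^j·(1/y^3)^(15-j), with y-exponent 1j − 3(15−j) = 4j − 45.
Set 4j − 45 = -5: j = 10.
C(15,10) = 3003; 2^10 = 1024; 1^5 = 1.
Coefficient = 3003 · 1024 · 1 = 3075072.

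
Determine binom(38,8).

48903492

C(38,8) = (38·37·36·35·34·33·32·31) / 8! = 1971788797440 / 40320 = 48903492.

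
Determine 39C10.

635745396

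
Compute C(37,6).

2324784

C(37,6) = (37·36·35·34·33·32) / 6! = 1673844480 / 720 = 2324784.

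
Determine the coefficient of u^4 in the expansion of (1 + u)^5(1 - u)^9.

Coefficient of u^4 = Σ_{j} C(5,j)·1^j·C(9,4-j)·(-1)^(4-j) for j from 0 to 4.
= 126 + (-420) + 360 + (-90) + 5 = -19.

-19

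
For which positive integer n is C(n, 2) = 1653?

n(n−1)/2 = 1653 ⇒ n(n−1) = 3306. Since 58·57 = 3306, n = 58.

58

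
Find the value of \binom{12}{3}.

220

C(12,3) = (12·11·10) / 3! = 1320 / 6 = 220.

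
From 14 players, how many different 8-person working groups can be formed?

3003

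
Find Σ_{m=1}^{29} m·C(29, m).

Differentiating (1+x)^29 and setting x=1: Σ m·C(29,m) = 29·2^28 = 7784628224.

7784628224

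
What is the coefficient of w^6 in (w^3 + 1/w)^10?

210

General term: C(10,j)·(w^3)^j·(1/w)^(10-j), with w-exponent 3j − 1(10−j) = 4j − 10.
Set 4j − 10 = 6: j = 4.
C(10,4) = 210; 1^4 = 1; 1^6 = 1.
Coefficient = 210 · 1 · 1 = 210.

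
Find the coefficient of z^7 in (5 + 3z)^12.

5412825000

The general term is C(12,j)·(5)^j·(3z)^(12-j); the z^7 term has j = 5.
C(12,5) = 792.
Coefficient = C(12,5) · 5^5 · 3^7 = 792 · 3125 · 2187 = 5412825000.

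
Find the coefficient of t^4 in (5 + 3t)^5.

2025

The general term is C(5,j)·(5)^j·(3t)^(5-j); the t^4 term has j = 1.
C(5,1) = 5.
Coefficient = C(5,1) · 5^1 · 3^4 = 5 · 5 · 81 = 2025.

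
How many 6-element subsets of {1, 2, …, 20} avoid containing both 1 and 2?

All 6-subsets: C(20,6) = 38760. Those containing both fixed elements: C(18,4) = 3060.
38760 − 3060 = 35700.

35700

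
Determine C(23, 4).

C(23,4) = (23·22·21·20) / 4! = 212520 / 24 = 8855.

8855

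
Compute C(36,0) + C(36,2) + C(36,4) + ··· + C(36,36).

34359738368

Half of (1+1)^36 + (1−1)^36 gives the even-index sum: 2^35 = 34359738368.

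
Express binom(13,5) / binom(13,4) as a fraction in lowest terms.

9/5

C(n,k+1)/C(n,k) = (n−k)/(k+1) = (13−4)/(4+1) = 9/5.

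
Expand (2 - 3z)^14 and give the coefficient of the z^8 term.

1260971712

The general term is C(14,j)·(2)^j·(-3z)^(14-j); the z^8 term has j = 6.
C(14,6) = 3003.
Coefficient = C(14,6) · 2^6 · (-3)^8 = 3003 · 64 · 6561 = 1260971712.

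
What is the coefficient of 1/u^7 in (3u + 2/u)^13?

General term: C(13,j)·(3u)^j·(2/u)^(13-j), with u-exponent 1j − 1(13−j) = 2j − 13.
Set 2j − 13 = -7: j = 3.
C(13,3) = 286; 3^3 = 27; 2^10 = 1024.
Coefficient = 286 · 27 · 1024 = 7907328.

7907328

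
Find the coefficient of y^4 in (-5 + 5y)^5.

-15625

The general term is C(5,j)·(-5)^j·(5y)^(5-j); the y^4 term has j = 1.
C(5,1) = 5.
Coefficient = C(5,1) · (-5)^1 · 5^4 = 5 · (-5) · 625 = -15625.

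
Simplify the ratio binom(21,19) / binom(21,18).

3/19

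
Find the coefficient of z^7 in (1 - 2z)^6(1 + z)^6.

252

Coefficient of z^7 = Σ_{j} C(6,j)·(-2)^j·C(6,7-j)·1^(7-j) for j from 1 to 6.
= (-12) + 360 + (-2400) + 4800 + (-2880) + 384 = 252.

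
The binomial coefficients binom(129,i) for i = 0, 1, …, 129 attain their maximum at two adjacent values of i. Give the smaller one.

For odd n = 129, C(129,i) peaks at i = (n−1)/2 and (n+1)/2; the smaller is 64.

64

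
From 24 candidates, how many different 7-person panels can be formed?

This is C(24,7) = 346104.

346104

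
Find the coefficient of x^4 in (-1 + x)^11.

-330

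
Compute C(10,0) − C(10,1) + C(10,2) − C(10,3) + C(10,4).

The partial alternating sum Σ_{k=0}^{4} (−1)^k C(10,k) = (−1)^4 C(9,4) = 126.

126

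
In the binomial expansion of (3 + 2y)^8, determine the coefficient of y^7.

The general term is C(8,j)·(3)^j·(2y)^(8-j); the y^7 term has j = 1.
C(8,1) = 8.
Coefficient = C(8,1) · 3^1 · 2^7 = 8 · 3 · 128 = 3072.

3072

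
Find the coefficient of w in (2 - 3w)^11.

The general term is C(11,j)·(2)^j·(-3w)^(11-j); the w^1 term has j = 10.
C(11,10) = 11.
Coefficient = C(11,10) · 2^10 · (-3)^1 = 11 · 1024 · (-3) = -33792.

-33792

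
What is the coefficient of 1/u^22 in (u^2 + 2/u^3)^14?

General term: C(14,j)·(u^2)^j·(2/u^3)^(14-j), with u-exponent 2j − 3(14−j) = 5j − 42.
Set 5j − 42 = -22: j = 4.
C(14,4) = 1001; 1^4 = 1; 2^10 = 1024.
Coefficient = 1001 · 1 · 1024 = 1025024.

1025024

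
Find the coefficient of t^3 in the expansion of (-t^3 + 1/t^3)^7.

35

General term: C(7,j)·(-t^3)^j·(1/t^3)^(7-j), with t-exponent 3j − 3(7−j) = 6j − 21.
Set 6j − 21 = 3: j = 4.
C(7,4) = 35; (-1)^4 = 1; 1^3 = 1.
Coefficient = 35 · 1 · 1 = 35.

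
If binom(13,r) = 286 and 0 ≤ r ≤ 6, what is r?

C(13,r) increases on 0 ≤ r ≤ 6. C(13,2) = 78 and C(13,3) = 286, so r = 3.

3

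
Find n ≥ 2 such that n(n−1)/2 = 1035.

46

n(n−1)/2 = 1035 ⇒ n(n−1) = 2070. Since 46·45 = 2070, n = 46.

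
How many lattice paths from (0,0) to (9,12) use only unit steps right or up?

Each path is a sequence of 21 steps with 9 rights: C(21,9) = 293930.

293930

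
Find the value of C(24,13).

2496144

C(24,13) = C(24,11) by symmetry.
C(24,11) = (24·23·22·21·20·19·18·17·16·15·14) / 11! = 99638080819200 / 39916800 = 2496144.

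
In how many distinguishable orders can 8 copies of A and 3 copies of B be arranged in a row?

165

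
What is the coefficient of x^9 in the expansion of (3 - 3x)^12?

-116917020

The general term is C(12,j)·(3)^j·(-3x)^(12-j); the x^9 term has j = 3.
C(12,3) = 220.
Coefficient = C(12,3) · 3^3 · (-3)^9 = 220 · 27 · (-19683) = -116917020.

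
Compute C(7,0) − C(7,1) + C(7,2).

15

The partial alternating sum Σ_{k=0}^{2} (−1)^k C(7,k) = (−1)^2 C(6,2) = 15.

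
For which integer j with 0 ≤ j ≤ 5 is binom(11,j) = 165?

C(11,j) increases on 0 ≤ j ≤ 5. C(11,2) = 55 and C(11,3) = 165, so j = 3.

3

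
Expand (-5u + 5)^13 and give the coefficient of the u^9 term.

-872802734375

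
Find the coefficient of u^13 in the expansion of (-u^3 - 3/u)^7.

-189

General term: C(7,j)·(-u^3)^j·(-3/u)^(7-j), with u-exponent 3j − 1(7−j) = 4j − 7.
Set 4j − 7 = 13: j = 5.
C(7,5) = 21; (-1)^5 = -1; (-3)^2 = 9.
Coefficient = 21 · (-1) · 9 = -189.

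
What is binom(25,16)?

C(25,16) = C(25,9) by symmetry.
C(25,9) = (25·24·23·22·21·20·19·18·17) / 9! = 741354768000 / 362880 = 2042975.

2042975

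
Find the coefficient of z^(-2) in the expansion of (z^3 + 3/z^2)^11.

721710

General term: C(11,j)·(z^3)^j·(3/z^2)^(11-j), with z-exponent 3j − 2(11−j) = 5j − 22.
Set 5j − 22 = -2: j = 4.
C(11,4) = 330; 1^4 = 1; 3^7 = 2187.
Coefficient = 330 · 1 · 2187 = 721710.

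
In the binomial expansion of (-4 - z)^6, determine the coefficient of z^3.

The general term is C(6,j)·(-4)^j·(-z)^(6-j); the z^3 term has j = 3.
C(6,3) = 20.
Coefficient = C(6,3) · (-4)^3 · (-1)^3 = 20 · (-64) · (-1) = 1280.

1280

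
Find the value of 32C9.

28048800

C(32,9) = (32·31·30·29·28·27·26·25·24) / 9! = 10178348544000 / 362880 = 28048800.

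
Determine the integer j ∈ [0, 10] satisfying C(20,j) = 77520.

C(20,j) increases on 0 ≤ j ≤ 10. C(20,6) = 38760 and C(20,7) = 77520, so j = 7.

7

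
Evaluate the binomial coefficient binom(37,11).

C(37,11) = (37·36·35·34·33·32·31·30·29·28·27) / 11! = 34128550732953600 / 39916800 = 854992152.

854992152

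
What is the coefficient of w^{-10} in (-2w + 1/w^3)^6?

60

General term: C(6,j)·(-2w)^j·(1/w^3)^(6-j), with w-exponent 1j − 3(6−j) = 4j − 18.
Set 4j − 18 = -10: j = 2.
C(6,2) = 15; (-2)^2 = 4; 1^4 = 1.
Coefficient = 15 · 4 · 1 = 60.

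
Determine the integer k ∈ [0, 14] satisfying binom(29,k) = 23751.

C(29,k) increases on 0 ≤ k ≤ 14. C(29,3) = 3654 and C(29,4) = 23751, so k = 4.

4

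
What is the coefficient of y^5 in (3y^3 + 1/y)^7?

945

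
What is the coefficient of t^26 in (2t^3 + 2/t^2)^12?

General term: C(12,j)·(2t^3)^j·(2/t^2)^(12-j), with t-exponent 3j − 2(12−j) = 5j − 24.
Set 5j − 24 = 26: j = 10.
C(12,10) = 66; 2^10 = 1024; 2^2 = 4.
Coefficient = 66 · 1024 · 4 = 270336.

270336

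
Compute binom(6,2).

15

C(6,2) = (6·5) / 2! = 30 / 2 = 15.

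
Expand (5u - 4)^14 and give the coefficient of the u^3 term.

-190840832000

The general term is C(14,j)·(5u)^j·(-4)^(14-j); the u^3 term has j = 3.
C(14,3) = 364.
Coefficient = C(14,3) · 5^3 · (-4)^11 = 364 · 125 · (-4194304) = -190840832000.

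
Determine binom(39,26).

8122425444

C(39,26) = C(39,13) by symmetry.
C(39,13) = (39·38·37·36·35·34·33·32·31·30·29·28·27) / 13! = 50578512186237235200 / 6227020800 = 8122425444.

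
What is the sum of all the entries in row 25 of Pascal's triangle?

Setting x = 1 in (1+x)^25 gives Σ C(25,k) = 2^25 = 33554432.

33554432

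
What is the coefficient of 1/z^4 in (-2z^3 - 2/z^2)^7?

General term: C(7,j)·(-2z^3)^j·(-2/z^2)^(7-j), with z-exponent 3j − 2(7−j) = 5j − 14.
Set 5j − 14 = -4: j = 2.
C(7,2) = 21; (-2)^2 = 4; (-2)^5 = -32.
Coefficient = 21 · 4 · (-32) = -2688.

-2688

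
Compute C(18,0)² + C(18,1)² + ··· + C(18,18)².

Σ C(18,i)² is the coefficient of x^18 in (1+x)^18(1+x)^18 = (1+x)^36, i.e. C(36,18) = 9075135300.

9075135300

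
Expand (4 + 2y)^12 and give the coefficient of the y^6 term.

242221056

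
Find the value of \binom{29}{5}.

C(29,5) = (29·28·27·26·25) / 5! = 14250600 / 120 = 118755.

118755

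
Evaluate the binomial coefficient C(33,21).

C(33,21) = C(33,12) by symmetry.
C(33,12) = (33·32·31·30·29·28·27·26·25·24·23·22) / 12! = 169958063987712000 / 479001600 = 354817320.

354817320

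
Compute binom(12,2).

C(12,2) = (12·11) / 2! = 132 / 2 = 66.

66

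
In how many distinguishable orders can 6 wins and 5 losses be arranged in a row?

462

Choose positions for the wins: C(11,6) = 462.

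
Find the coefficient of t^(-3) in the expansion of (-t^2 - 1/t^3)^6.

20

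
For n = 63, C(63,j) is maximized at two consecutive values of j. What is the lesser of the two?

For odd n = 63, C(63,j) peaks at j = (n−1)/2 and (n+1)/2; the lesser is 31.

31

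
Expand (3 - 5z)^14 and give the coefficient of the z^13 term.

The general term is C(14,j)·(3)^j·(-5z)^(14-j); the z^13 term has j = 1.
C(14,1) = 14.
Coefficient = C(14,1) · 3^1 · (-5)^13 = 14 · 3 · (-1220703125) = -51269531250.

-51269531250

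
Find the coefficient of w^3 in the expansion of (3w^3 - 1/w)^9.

General term: C(9,j)·(3w^3)^j·(-1/w)^(9-j), with w-exponent 3j − 1(9−j) = 4j − 9.
Set 4j − 9 = 3: j = 3.
C(9,3) = 84; 3^3 = 27; (-1)^6 = 1.
Coefficient = 84 · 27 · 1 = 2268.

2268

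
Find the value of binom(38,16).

22239974430

C(38,16) = (38·37·36·35·34·33·32·31·30·29·28·27·26·25·24·23) / 16! = 465322312113382563840000 / 20922789888000 = 22239974430.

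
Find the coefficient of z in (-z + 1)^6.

The general term is C(6,j)·(-z)^j·(1)^(6-j); the z^1 term has j = 1.
C(6,1) = 6.
Coefficient = C(6,1) · (-1)^1 = 6 · (-1) = -6.

-6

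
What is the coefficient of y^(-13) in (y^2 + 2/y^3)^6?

192

General term: C(6,j)·(y^2)^j·(2/y^3)^(6-j), with y-exponent 2j − 3(6−j) = 5j − 18.
Set 5j − 18 = -13: j = 1.
C(6,1) = 6; 1^1 = 1; 2^5 = 32.
Coefficient = 6 · 1 · 32 = 192.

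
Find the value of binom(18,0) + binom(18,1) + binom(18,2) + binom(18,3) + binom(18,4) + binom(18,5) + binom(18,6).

1 + 18 + 153 + 816 + 3060 + 8568 + 18564 = 31180.

31180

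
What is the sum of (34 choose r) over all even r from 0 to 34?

8589934592

Even-r terms of row 34 sum to 2^33 = 8589934592.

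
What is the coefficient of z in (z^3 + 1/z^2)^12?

General term: C(12,j)·(z^3)^j·(1/z^2)^(12-j), with z-exponent 3j − 2(12−j) = 5j − 24.
Set 5j − 24 = 1: j = 5.
C(12,5) = 792; 1^5 = 1; 1^7 = 1.
Coefficient = 792 · 1 · 1 = 792.

792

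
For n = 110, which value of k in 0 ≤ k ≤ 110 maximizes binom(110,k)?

C(110,k) is maximized at k = 110/2 = 55.

55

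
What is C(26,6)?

230230

C(26,6) = (26·25·24·23·22·21) / 6! = 165765600 / 720 = 230230.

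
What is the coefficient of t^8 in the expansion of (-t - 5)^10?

1125

The general term is C(10,j)·(-t)^j·(-5)^(10-j); the t^8 term has j = 8.
C(10,8) = 45.
Coefficient = C(10,8) · (-5)^2 = 45 · 25 = 1125.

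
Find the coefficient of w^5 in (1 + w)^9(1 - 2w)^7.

-294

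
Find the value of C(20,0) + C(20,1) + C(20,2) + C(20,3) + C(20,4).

1 + 20 + 190 + 1140 + 4845 = 6196.

6196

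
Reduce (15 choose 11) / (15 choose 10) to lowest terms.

C(n,k+1)/C(n,k) = (n−k)/(k+1) = (15−10)/(10+1) = 5/11.

5/11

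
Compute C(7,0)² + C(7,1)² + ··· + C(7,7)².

3432

Σ C(7,k)² is the coefficient of x^7 in (1+x)^7(1+x)^7 = (1+x)^14, i.e. C(14,7) = 3432.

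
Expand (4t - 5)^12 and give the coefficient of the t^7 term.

-40550400000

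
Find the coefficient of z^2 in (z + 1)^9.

36

The general term is C(9,j)·(z)^j·(1)^(9-j); the z^2 term has j = 2.
C(9,2) = 36.
Coefficient = C(9,2) = 36.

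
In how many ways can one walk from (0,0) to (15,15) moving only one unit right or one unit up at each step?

155117520

Each path is a sequence of 30 steps with 15 rights: C(30,15) = 155117520.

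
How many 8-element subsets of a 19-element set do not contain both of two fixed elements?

63206

All 8-subsets: C(19,8) = 75582. Those containing both fixed elements: C(17,6) = 12376.
75582 − 12376 = 63206.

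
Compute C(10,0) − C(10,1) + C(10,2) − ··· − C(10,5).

-126

The partial alternating sum Σ_{k=0}^{5} (−1)^k C(10,k) = (−1)^5 C(9,5) = -126.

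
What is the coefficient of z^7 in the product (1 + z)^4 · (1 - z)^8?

-8

Coefficient of z^7 = Σ_{j} C(4,j)·1^j·C(8,7-j)·(-1)^(7-j) for j from 0 to 4.
= (-8) + 112 + (-336) + 280 + (-56) = -8.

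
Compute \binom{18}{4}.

3060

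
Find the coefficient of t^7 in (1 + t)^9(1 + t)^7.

11440

(1 + t)^9(1 + t)^7 = (1 + t)^16, so the coefficient of t^7 is C(16,7)·1^7 = 11440·1 = 11440.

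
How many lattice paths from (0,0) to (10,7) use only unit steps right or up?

19448

Each path is a sequence of 17 steps with 10 rights: C(17,10) = 19448.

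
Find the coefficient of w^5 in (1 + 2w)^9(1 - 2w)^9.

Coefficient of w^5 = Σ_{j} C(9,j)·2^j·C(9,5-j)·(-2)^(5-j) for j from 0 to 5.
= (-4032) + 36288 + (-96768) + 96768 + (-36288) + 4032 = 0.

0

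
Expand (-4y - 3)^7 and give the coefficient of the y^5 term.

The general term is C(7,j)·(-4y)^j·(-3)^(7-j); the y^5 term has j = 5.
C(7,5) = 21.
Coefficient = C(7,5) · (-4)^5 · (-3)^2 = 21 · (-1024) · 9 = -193536.

-193536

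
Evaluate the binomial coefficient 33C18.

1037158320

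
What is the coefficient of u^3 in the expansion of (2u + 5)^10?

75000000

The general term is C(10,j)·(2u)^j·(5)^(10-j); the u^3 term has j = 3.
C(10,3) = 120.
Coefficient = C(10,3) · 2^3 · 5^7 = 120 · 8 · 78125 = 75000000.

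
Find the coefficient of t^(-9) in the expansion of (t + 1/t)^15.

455

General term: C(15,j)·(t)^j·(1/t)^(15-j), with t-exponent 1j − 1(15−j) = 2j − 15.
Set 2j − 15 = -9: j = 3.
C(15,3) = 455; 1^3 = 1; 1^12 = 1.
Coefficient = 455 · 1 · 1 = 455.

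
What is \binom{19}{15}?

C(19,15) = C(19,4) by symmetry.
C(19,4) = (19·18·17·16) / 4! = 93024 / 24 = 3876.

3876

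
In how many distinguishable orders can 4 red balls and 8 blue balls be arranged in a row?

495

Choose positions for the red balls: C(12,4) = 495.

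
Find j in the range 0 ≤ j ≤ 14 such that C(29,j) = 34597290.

C(29,j) increases on 0 ≤ j ≤ 14. C(29,10) = 20030010 and C(29,11) = 34597290, so j = 11.

11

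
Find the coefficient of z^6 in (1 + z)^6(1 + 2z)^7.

19825

Coefficient of z^6 = Σ_{j} C(6,j)·1^j·C(7,6-j)·2^(6-j) for j from 0 to 6.
= 448 + 4032 + 8400 + 5600 + 1260 + 84 + 1 = 19825.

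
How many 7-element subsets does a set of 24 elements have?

C(24,7) = (24·23·22·21·20·19·18) / 7! = 1744364160 / 5040 = 346104.

346104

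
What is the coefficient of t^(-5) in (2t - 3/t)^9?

-314928

General term: C(9,j)·(2t)^j·(-3/t)^(9-j), with t-exponent 1j − 1(9−j) = 2j − 9.
Set 2j − 9 = -5: j = 2.
C(9,2) = 36; 2^2 = 4; (-3)^7 = -2187.
Coefficient = 36 · 4 · (-2187) = -314928.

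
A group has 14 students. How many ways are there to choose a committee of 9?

This is C(14,9) = 2002.

2002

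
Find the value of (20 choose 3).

C(20,3) = (20·19·18) / 3! = 6840 / 6 = 1140.

1140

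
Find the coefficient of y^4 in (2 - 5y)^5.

The general term is C(5,j)·(2)^j·(-5y)^(5-j); the y^4 term has j = 1.
C(5,1) = 5.
Coefficient = C(5,1) · 2^1 · (-5)^4 = 5 · 2 · 625 = 6250.

6250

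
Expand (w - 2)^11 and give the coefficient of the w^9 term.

The general term is C(11,j)·(w)^j·(-2)^(11-j); the w^9 term has j = 9.
C(11,9) = 55.
Coefficient = C(11,9) · (-2)^2 = 55 · 4 = 220.

220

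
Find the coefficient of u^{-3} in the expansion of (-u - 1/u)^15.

-5005

General term: C(15,j)·(-u)^j·(-1/u)^(15-j), with u-exponent 1j − 1(15−j) = 2j − 15.
Set 2j − 15 = -3: j = 6.
C(15,6) = 5005; (-1)^6 = 1; (-1)^9 = -1.
Coefficient = 5005 · 1 · (-1) = -5005.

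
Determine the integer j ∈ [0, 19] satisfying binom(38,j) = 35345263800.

C(38,j) increases on 0 ≤ j ≤ 19. C(38,18) = 33578000610 and C(38,19) = 35345263800, so j = 19.

19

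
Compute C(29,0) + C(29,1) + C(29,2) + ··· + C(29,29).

536870912

Setting x = 1 in (1+x)^29 gives Σ C(29,i) = 2^29 = 536870912.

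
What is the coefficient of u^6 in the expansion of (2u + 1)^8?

1792

The general term is C(8,j)·(2u)^j·(1)^(8-j); the u^6 term has j = 6.
C(8,6) = 28.
Coefficient = C(8,6) · 2^6 = 28 · 64 = 1792.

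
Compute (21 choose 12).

293930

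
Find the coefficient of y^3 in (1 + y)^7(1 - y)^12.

Coefficient of y^3 = Σ_{j} C(7,j)·1^j·C(12,3-j)·(-1)^(3-j) for j from 0 to 3.
= (-220) + 462 + (-252) + 35 = 25.

25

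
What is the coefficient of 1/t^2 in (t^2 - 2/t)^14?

1025024

General term: C(14,j)·(t^2)^j·(-2/t)^(14-j), with t-exponent 2j − 1(14−j) = 3j − 14.
Set 3j − 14 = -2: j = 4.
C(14,4) = 1001; 1^4 = 1; (-2)^10 = 1024.
Coefficient = 1001 · 1 · 1024 = 1025024.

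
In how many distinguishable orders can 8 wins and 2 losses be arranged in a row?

45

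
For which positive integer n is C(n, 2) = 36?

9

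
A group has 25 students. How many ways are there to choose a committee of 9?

This is C(25,9) = 2042975.

2042975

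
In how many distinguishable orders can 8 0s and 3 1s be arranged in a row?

165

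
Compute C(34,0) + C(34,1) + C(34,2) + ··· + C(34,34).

The entries of row 34 sum to 2^34 = 17179869184.

17179869184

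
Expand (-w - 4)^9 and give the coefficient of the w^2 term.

The general term is C(9,j)·(-w)^j·(-4)^(9-j); the w^2 term has j = 2.
C(9,2) = 36.
Coefficient = C(9,2) · (-4)^7 = 36 · (-16384) = -589824.

-589824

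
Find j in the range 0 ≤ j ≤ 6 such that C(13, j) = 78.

2

C(13,j) increases on 0 ≤ j ≤ 6. C(13,1) = 13 and C(13,2) = 78, so j = 2.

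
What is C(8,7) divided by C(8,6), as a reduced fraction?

2/7

C(n,k+1)/C(n,k) = (n−k)/(k+1) = (8−6)/(6+1) = 2/7.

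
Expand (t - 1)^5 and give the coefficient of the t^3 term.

The general term is C(5,j)·(t)^j·(-1)^(5-j); the t^3 term has j = 3.
C(5,3) = 10.
Coefficient = C(5,3) = 10.

10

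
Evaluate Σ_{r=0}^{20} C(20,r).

1048576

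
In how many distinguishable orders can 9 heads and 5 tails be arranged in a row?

2002

Choose positions for the heads: C(14,9) = 2002.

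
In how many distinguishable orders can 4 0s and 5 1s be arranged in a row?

126

Choose positions for the 0s: C(9,4) = 126.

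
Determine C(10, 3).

C(10,3) = (10·9·8) / 3! = 720 / 6 = 120.

120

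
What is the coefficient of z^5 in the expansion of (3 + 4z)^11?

344881152

The general term is C(11,j)·(3)^j·(4z)^(11-j); the z^5 term has j = 6.
C(11,6) = 462.
Coefficient = C(11,6) · 3^6 · 4^5 = 462 · 729 · 1024 = 344881152.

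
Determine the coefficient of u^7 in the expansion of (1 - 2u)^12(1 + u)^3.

7920

Coefficient of u^7 = Σ_{j} C(12,j)·(-2)^j·C(3,7-j)·1^(7-j) for j from 4 to 7.
= 7920 + (-76032) + 177408 + (-101376) = 7920.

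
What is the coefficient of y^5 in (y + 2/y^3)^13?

312

General term: C(13,j)·(y)^j·(2/y^3)^(13-j), with y-exponent 1j − 3(13−j) = 4j − 39.
Set 4j − 39 = 5: j = 11.
C(13,11) = 78; 1^11 = 1; 2^2 = 4.
Coefficient = 78 · 1 · 4 = 312.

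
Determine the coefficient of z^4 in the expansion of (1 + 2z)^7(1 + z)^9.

7406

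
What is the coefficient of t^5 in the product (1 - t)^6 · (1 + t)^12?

Coefficient of t^5 = Σ_{j} C(6,j)·(-1)^j·C(12,5-j)·1^(5-j) for j from 0 to 5.
= 792 + (-2970) + 3300 + (-1320) + 180 + (-6) = -24.

-24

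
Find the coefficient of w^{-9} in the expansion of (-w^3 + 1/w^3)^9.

-84

General term: C(9,j)·(-w^3)^j·(1/w^3)^(9-j), with w-exponent 3j − 3(9−j) = 6j − 27.
Set 6j − 27 = -9: j = 3.
C(9,3) = 84; (-1)^3 = -1; 1^6 = 1.
Coefficient = 84 · (-1) · 1 = -84.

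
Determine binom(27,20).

888030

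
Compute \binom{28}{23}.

C(28,23) = C(28,5) by symmetry.
C(28,5) = (28·27·26·25·24) / 5! = 11793600 / 120 = 98280.

98280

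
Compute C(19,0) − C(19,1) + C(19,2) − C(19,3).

-816

The partial alternating sum Σ_{k=0}^{3} (−1)^k C(19,k) = (−1)^3 C(18,3) = -816.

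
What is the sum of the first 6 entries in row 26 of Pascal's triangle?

83682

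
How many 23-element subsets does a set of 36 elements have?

2310789600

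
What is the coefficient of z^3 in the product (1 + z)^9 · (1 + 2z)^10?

3384

Coefficient of z^3 = Σ_{j} C(9,j)·1^j·C(10,3-j)·2^(3-j) for j from 0 to 3.
= 960 + 1620 + 720 + 84 = 3384.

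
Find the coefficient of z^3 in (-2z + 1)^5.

-80

The general term is C(5,j)·(-2z)^j·(1)^(5-j); the z^3 term has j = 3.
C(5,3) = 10.
Coefficient = C(5,3) · (-2)^3 = 10 · (-8) = -80.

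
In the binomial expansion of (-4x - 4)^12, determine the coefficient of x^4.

The general term is C(12,j)·(-4x)^j·(-4)^(12-j); the x^4 term has j = 4.
C(12,4) = 495.
Coefficient = C(12,4) · (-4)^4 · (-4)^8 = 495 · 256 · 65536 = 8304721920.

8304721920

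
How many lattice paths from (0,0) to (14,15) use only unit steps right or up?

Each path is a sequence of 29 steps with 14 rights: C(29,14) = 77558760.

77558760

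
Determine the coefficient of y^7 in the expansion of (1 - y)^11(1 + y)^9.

168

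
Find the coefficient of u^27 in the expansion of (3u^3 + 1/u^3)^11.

General term: C(11,j)·(3u^3)^j·(1/u^3)^(11-j), with u-exponent 3j − 3(11−j) = 6j − 33.
Set 6j − 33 = 27: j = 10.
C(11,10) = 11; 3^10 = 59049; 1^1 = 1.
Coefficient = 11 · 59049 · 1 = 649539.

649539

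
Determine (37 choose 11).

854992152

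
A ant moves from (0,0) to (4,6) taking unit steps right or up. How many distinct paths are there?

210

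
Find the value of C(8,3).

56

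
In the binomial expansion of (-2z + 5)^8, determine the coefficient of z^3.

-1400000

The general term is C(8,j)·(-2z)^j·(5)^(8-j); the z^3 term has j = 3.
C(8,3) = 56.
Coefficient = C(8,3) · (-2)^3 · 5^5 = 56 · (-8) · 3125 = -1400000.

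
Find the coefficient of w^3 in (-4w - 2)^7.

-35840

The general term is C(7,j)·(-4w)^j·(-2)^(7-j); the w^3 term has j = 3.
C(7,3) = 35.
Coefficient = C(7,3) · (-4)^3 · (-2)^4 = 35 · (-64) · 16 = -35840.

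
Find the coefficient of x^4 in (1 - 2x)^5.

80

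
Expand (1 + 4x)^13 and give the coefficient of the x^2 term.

1248

The general term is C(13,j)·(1)^j·(4x)^(13-j); the x^2 term has j = 11.
C(13,11) = 78.
Coefficient = C(13,11) · 4^2 = 78 · 16 = 1248.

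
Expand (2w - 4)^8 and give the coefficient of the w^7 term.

-4096

The general term is C(8,j)·(2w)^j·(-4)^(8-j); the w^7 term has j = 7.
C(8,7) = 8.
Coefficient = C(8,7) · 2^7 · (-4)^1 = 8 · 128 · (-4) = -4096.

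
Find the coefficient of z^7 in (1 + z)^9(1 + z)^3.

792

(1 + z)^9(1 + z)^3 = (1 + z)^12, so the coefficient of z^7 is C(12,7)·1^7 = 792·1 = 792.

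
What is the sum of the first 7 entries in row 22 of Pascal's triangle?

1 + 22 + 231 + 1540 + 7315 + 26334 + 74613 = 110056.

110056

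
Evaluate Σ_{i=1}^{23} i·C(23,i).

Differentiating (1+x)^23 and setting x=1: Σ i·C(23,i) = 23·2^22 = 96468992.

96468992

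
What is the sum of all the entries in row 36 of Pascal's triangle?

68719476736

The entries of row 36 sum to 2^36 = 68719476736.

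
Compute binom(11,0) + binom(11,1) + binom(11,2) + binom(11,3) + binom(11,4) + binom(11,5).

1024

1 + 11 + 55 + 165 + 330 + 462 = 1024.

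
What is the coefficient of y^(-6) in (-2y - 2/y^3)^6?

1280

General term: C(6,j)·(-2y)^j·(-2/y^3)^(6-j), with y-exponent 1j − 3(6−j) = 4j − 18.
Set 4j − 18 = -6: j = 3.
C(6,3) = 20; (-2)^3 = -8; (-2)^3 = -8.
Coefficient = 20 · (-8) · (-8) = 1280.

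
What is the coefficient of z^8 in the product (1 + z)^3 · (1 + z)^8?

(1 + z)^3(1 + z)^8 = (1 + z)^11, so the coefficient of z^8 is C(11,8)·1^8 = 165·1 = 165.

165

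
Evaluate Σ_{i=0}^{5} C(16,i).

6885

1 + 16 + 120 + 560 + 1820 + 4368 = 6885.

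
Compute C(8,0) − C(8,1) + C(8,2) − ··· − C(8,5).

-21

The partial alternating sum Σ_{k=0}^{5} (−1)^k C(8,k) = (−1)^5 C(7,5) = -21.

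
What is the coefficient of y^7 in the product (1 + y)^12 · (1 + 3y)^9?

6484680

Coefficient of y^7 = Σ_{j} C(12,j)·1^j·C(9,7-j)·3^(7-j) for j from 0 to 7.
= 78732 + 734832 + 2020788 + 2245320 + 1122660 + 256608 + 24948 + 792 = 6484680.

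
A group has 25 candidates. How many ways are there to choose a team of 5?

This is C(25,5) = 53130.

53130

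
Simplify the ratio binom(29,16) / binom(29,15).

7/8

C(n,k+1)/C(n,k) = (n−k)/(k+1) = (29−15)/(15+1) = 14/16 = 7/8.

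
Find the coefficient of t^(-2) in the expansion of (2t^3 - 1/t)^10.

180

General term: C(10,j)·(2t^3)^j·(-1/t)^(10-j), with t-exponent 3j − 1(10−j) = 4j − 10.
Set 4j − 10 = -2: j = 2.
C(10,2) = 45; 2^2 = 4; (-1)^8 = 1.
Coefficient = 45 · 4 · 1 = 180.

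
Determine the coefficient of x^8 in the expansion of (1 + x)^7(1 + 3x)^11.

18169206

Coefficient of x^8 = Σ_{j} C(7,j)·1^j·C(11,8-j)·3^(8-j) for j from 0 to 7.
= 1082565 + 5051970 + 7072758 + 3929310 + 935550 + 93555 + 3465 + 33 = 18169206.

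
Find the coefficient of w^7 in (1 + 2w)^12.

101376

The general term is C(12,j)·(1)^j·(2w)^(12-j); the w^7 term has j = 5.
C(12,5) = 792.
Coefficient = C(12,5) · 2^7 = 792 · 128 = 101376.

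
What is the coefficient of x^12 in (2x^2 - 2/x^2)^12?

General term: C(12,j)·(2x^2)^j·(-2/x^2)^(12-j), with x-exponent 2j − 2(12−j) = 4j − 24.
Set 4j − 24 = 12: j = 9.
C(12,9) = 220; 2^9 = 512; (-2)^3 = -8.
Coefficient = 220 · 512 · (-8) = -901120.

-901120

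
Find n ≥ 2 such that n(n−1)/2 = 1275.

n(n−1)/2 = 1275 ⇒ n(n−1) = 2550. Since 51·50 = 2550, n = 51.

51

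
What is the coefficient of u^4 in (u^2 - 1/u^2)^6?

General term: C(6,j)·(u^2)^j·(-1/u^2)^(6-j), with u-exponent 2j − 2(6−j) = 4j − 12.
Set 4j − 12 = 4: j = 4.
C(6,4) = 15; 1^4 = 1; (-1)^2 = 1.
Coefficient = 15 · 1 · 1 = 15.

15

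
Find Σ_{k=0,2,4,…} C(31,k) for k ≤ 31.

1073741824

Half of (1+1)^31 + (1−1)^31 gives the even-index sum: 2^30 = 1073741824.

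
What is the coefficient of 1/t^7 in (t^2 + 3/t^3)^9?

30618

General term: C(9,j)·(t^2)^j·(3/t^3)^(9-j), with t-exponent 2j − 3(9−j) = 5j − 27.
Set 5j − 27 = -7: j = 4.
C(9,4) = 126; 1^4 = 1; 3^5 = 243.
Coefficient = 126 · 1 · 243 = 30618.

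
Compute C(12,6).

924

C(12,6) = (12·11·10·9·8·7) / 6! = 665280 / 720 = 924.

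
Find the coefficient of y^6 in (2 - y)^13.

219648

The general term is C(13,j)·(2)^j·(-y)^(13-j); the y^6 term has j = 7.
C(13,7) = 1716.
Coefficient = C(13,7) · 2^7 = 1716 · 128 = 219648.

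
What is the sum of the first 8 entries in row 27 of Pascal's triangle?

1285624

1 + 27 + 351 + 2925 + 17550 + 80730 + 296010 + 888030 = 1285624.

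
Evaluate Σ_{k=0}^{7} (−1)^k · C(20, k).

The partial alternating sum Σ_{k=0}^{7} (−1)^k C(20,k) = (−1)^7 C(19,7) = -50388.

-50388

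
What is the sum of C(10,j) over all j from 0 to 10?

The entries of row 10 sum to 2^10 = 1024.

1024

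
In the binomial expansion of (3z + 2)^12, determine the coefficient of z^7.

55427328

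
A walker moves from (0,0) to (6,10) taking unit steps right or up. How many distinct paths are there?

Each path is a sequence of 16 steps with 6 rights: C(16,6) = 8008.

8008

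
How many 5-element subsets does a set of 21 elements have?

20349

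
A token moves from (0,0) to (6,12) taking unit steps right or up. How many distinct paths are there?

Each path is a sequence of 18 steps with 6 rights: C(18,6) = 18564.

18564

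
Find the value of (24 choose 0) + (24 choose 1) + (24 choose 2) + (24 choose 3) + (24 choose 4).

12951

1 + 24 + 276 + 2024 + 10626 = 12951.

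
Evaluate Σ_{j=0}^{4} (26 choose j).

17902

1 + 26 + 325 + 2600 + 14950 = 17902.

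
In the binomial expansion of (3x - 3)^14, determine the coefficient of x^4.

4787751969

The general term is C(14,j)·(3x)^j·(-3)^(14-j); the x^4 term has j = 4.
C(14,4) = 1001.
Coefficient = C(14,4) · 3^4 · (-3)^10 = 1001 · 81 · 59049 = 4787751969.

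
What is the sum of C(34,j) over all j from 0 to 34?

17179869184

The entries of row 34 sum to 2^34 = 17179869184.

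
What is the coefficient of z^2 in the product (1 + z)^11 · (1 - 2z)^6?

Coefficient of z^2 = Σ_{j} C(11,j)·1^j·C(6,2-j)·(-2)^(2-j) for j from 0 to 2.
= 60 + (-132) + 55 = -17.

-17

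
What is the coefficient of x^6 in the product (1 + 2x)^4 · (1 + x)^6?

1289

Coefficient of x^6 = Σ_{j} C(4,j)·2^j·C(6,6-j)·1^(6-j) for j from 0 to 4.
= 1 + 48 + 360 + 640 + 240 = 1289.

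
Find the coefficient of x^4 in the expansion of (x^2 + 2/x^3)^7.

General term: C(7,j)·(x^2)^j·(2/x^3)^(7-j), with x-exponent 2j − 3(7−j) = 5j − 21.
Set 5j − 21 = 4: j = 5.
C(7,5) = 21; 1^5 = 1; 2^2 = 4.
Coefficient = 21 · 1 · 4 = 84.

84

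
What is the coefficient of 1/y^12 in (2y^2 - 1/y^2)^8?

-16

General term: C(8,j)·(2y^2)^j·(-1/y^2)^(8-j), with y-exponent 2j − 2(8−j) = 4j − 16.
Set 4j − 16 = -12: j = 1.
C(8,1) = 8; 2^1 = 2; (-1)^7 = -1.
Coefficient = 8 · 2 · (-1) = -16.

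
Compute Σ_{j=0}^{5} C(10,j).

638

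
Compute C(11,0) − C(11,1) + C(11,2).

45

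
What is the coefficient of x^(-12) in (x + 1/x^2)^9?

General term: C(9,j)·(x)^j·(1/x^2)^(9-j), with x-exponent 1j − 2(9−j) = 3j − 18.
Set 3j − 18 = -12: j = 2.
C(9,2) = 36; 1^2 = 1; 1^7 = 1.
Coefficient = 36 · 1 · 1 = 36.

36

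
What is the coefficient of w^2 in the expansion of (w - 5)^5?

-1250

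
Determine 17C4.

2380

C(17,4) = (17·16·15·14) / 4! = 57120 / 24 = 2380.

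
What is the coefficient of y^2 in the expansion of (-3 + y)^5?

The general term is C(5,j)·(-3)^j·(y)^(5-j); the y^2 term has j = 3.
C(5,3) = 10.
Coefficient = C(5,3) · (-3)^3 = 10 · (-27) = -270.

-270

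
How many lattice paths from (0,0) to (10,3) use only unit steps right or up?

286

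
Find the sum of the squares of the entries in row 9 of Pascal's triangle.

48620

Σ C(9,r)² is the coefficient of x^9 in (1+x)^9(1+x)^9 = (1+x)^18, i.e. C(18,9) = 48620.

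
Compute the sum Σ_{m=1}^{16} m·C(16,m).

Since m·C(16,m) = 16·C(15,m−1), the sum is 16·2^15 = 16·32768 = 524288.

524288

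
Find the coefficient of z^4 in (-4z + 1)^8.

The general term is C(8,j)·(-4z)^j·(1)^(8-j); the z^4 term has j = 4.
C(8,4) = 70.
Coefficient = C(8,4) · (-4)^4 = 70 · 256 = 17920.

17920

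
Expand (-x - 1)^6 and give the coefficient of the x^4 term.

15

The general term is C(6,j)·(-x)^j·(-1)^(6-j); the x^4 term has j = 4.
C(6,4) = 15.
Coefficient = C(6,4) = 15.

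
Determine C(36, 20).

C(36,20) = C(36,16) by symmetry.
C(36,16) = (36·35·34·33·32·31·30·29·28·27·26·25·24·23·22·21) / 16! = 152901072685905223680000 / 20922789888000 = 7307872110.

7307872110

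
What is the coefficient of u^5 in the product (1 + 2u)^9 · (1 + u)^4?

16722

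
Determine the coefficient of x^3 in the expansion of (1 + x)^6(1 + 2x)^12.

3724

Coefficient of x^3 = Σ_{j} C(6,j)·1^j·C(12,3-j)·2^(3-j) for j from 0 to 3.
= 1760 + 1584 + 360 + 20 = 3724.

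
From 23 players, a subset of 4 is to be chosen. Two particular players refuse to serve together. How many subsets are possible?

8645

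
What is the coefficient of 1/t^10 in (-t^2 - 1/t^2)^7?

General term: C(7,j)·(-t^2)^j·(-1/t^2)^(7-j), with t-exponent 2j − 2(7−j) = 4j − 14.
Set 4j − 14 = -10: j = 1.
C(7,1) = 7; (-1)^1 = -1; (-1)^6 = 1.
Coefficient = 7 · (-1) · 1 = -7.

-7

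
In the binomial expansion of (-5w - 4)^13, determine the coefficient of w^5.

-263577600000

The general term is C(13,j)·(-5w)^j·(-4)^(13-j); the w^5 term has j = 5.
C(13,5) = 1287.
Coefficient = C(13,5) · (-5)^5 · (-4)^8 = 1287 · (-3125) · 65536 = -263577600000.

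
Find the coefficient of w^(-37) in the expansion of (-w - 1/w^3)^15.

-105

General term: C(15,j)·(-w)^j·(-1/w^3)^(15-j), with w-exponent 1j − 3(15−j) = 4j − 45.
Set 4j − 45 = -37: j = 2.
C(15,2) = 105; (-1)^2 = 1; (-1)^13 = -1.
Coefficient = 105 · 1 · (-1) = -105.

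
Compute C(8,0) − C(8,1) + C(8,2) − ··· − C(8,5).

The partial alternating sum Σ_{k=0}^{5} (−1)^k C(8,k) = (−1)^5 C(7,5) = -21.

-21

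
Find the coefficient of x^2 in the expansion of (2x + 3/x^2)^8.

General term: C(8,j)·(2x)^j·(3/x^2)^(8-j), with x-exponent 1j − 2(8−j) = 3j − 16.
Set 3j − 16 = 2: j = 6.
C(8,6) = 28; 2^6 = 64; 3^2 = 9.
Coefficient = 28 · 64 · 9 = 16128.

16128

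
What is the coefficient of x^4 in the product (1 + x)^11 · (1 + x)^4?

1365

(1 + x)^11(1 + x)^4 = (1 + x)^15, so the coefficient of x^4 is C(15,4)·1^4 = 1365·1 = 1365.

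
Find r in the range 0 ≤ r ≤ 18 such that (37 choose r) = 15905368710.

17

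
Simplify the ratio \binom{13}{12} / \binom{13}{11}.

1/6

C(n,k+1)/C(n,k) = (n−k)/(k+1) = (13−11)/(11+1) = 2/12 = 1/6.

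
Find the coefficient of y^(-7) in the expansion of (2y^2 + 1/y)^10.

General term: C(10,j)·(2y^2)^j·(1/y)^(10-j), with y-exponent 2j − 1(10−j) = 3j − 10.
Set 3j − 10 = -7: j = 1.
C(10,1) = 10; 2^1 = 2; 1^9 = 1.
Coefficient = 10 · 2 · 1 = 20.

20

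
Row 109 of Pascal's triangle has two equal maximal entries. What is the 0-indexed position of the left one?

For odd n = 109, C(109,m) peaks at m = (n−1)/2 and (n+1)/2; the lesser is 54.

54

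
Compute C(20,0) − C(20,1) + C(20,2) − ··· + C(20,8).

75582

The partial alternating sum Σ_{k=0}^{8} (−1)^k C(20,k) = (−1)^8 C(19,8) = 75582.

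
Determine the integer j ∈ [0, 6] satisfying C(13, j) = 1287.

5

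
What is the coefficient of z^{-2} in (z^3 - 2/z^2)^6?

240

General term: C(6,j)·(z^3)^j·(-2/z^2)^(6-j), with z-exponent 3j − 2(6−j) = 5j − 12.
Set 5j − 12 = -2: j = 2.
C(6,2) = 15; 1^2 = 1; (-2)^4 = 16.
Coefficient = 15 · 1 · 16 = 240.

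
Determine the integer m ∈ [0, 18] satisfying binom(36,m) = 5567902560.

C(36,m) increases on 0 ≤ m ≤ 18. C(36,14) = 3796297200 and C(36,15) = 5567902560, so m = 15.

15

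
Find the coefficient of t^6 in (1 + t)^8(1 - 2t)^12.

Coefficient of t^6 = Σ_{j} C(8,j)·1^j·C(12,6-j)·(-2)^(6-j) for j from 0 to 6.
= 59136 + (-202752) + 221760 + (-98560) + 18480 + (-1344) + 28 = -3252.

-3252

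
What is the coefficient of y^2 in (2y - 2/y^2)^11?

-337920

General term: C(11,j)·(2y)^j·(-2/y^2)^(11-j), with y-exponent 1j − 2(11−j) = 3j − 22.
Set 3j − 22 = 2: j = 8.
C(11,8) = 165; 2^8 = 256; (-2)^3 = -8.
Coefficient = 165 · 256 · (-8) = -337920.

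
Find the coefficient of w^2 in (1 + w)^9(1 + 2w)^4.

132

Coefficient of w^2 = Σ_{j} C(9,j)·1^j·C(4,2-j)·2^(2-j) for j from 0 to 2.
= 24 + 72 + 36 = 132.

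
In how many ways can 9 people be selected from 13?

This is C(13,9) = 715.

715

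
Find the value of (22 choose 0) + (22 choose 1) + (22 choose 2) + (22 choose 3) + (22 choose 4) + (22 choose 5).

35443

1 + 22 + 231 + 1540 + 7315 + 26334 = 35443.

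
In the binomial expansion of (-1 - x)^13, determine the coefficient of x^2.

The general term is C(13,j)·(-1)^j·(-x)^(13-j); the x^2 term has j = 11.
C(13,11) = 78.
Coefficient = C(13,11) · (-1)^11 = 78 · (-1) = -78.

-78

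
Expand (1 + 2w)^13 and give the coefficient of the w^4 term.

The general term is C(13,j)·(1)^j·(2w)^(13-j); the w^4 term has j = 9.
C(13,9) = 715.
Coefficient = C(13,9) · 2^4 = 715 · 16 = 11440.

11440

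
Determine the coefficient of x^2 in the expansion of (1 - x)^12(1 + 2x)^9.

Coefficient of x^2 = Σ_{j} C(12,j)·(-1)^j·C(9,2-j)·2^(2-j) for j from 0 to 2.
= 144 + (-216) + 66 = -6.

-6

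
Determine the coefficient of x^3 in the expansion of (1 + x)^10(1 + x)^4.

364

Coefficient of x^3 = Σ_{j} C(10,j)·C(4,3-j) for j from 0 to 3.
= 4 + 60 + 180 + 120 = 364.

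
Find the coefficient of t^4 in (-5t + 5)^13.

The general term is C(13,j)·(-5t)^j·(5)^(13-j); the t^4 term has j = 4.
C(13,4) = 715.
Coefficient = C(13,4) · (-5)^4 · 5^9 = 715 · 625 · 1953125 = 872802734375.

872802734375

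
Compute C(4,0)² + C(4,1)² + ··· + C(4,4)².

Σ C(4,k)² is the coefficient of x^4 in (1+x)^4(1+x)^4 = (1+x)^8, i.e. C(8,4) = 70.

70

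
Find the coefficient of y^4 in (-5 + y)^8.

43750

The general term is C(8,j)·(-5)^j·(y)^(8-j); the y^4 term has j = 4.
C(8,4) = 70.
Coefficient = C(8,4) · (-5)^4 = 70 · 625 = 43750.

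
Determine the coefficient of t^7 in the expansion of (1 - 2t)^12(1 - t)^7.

-1392065

Coefficient of t^7 = Σ_{j} C(12,j)·(-2)^j·C(7,7-j)·(-1)^(7-j) for j from 0 to 7.
= (-1) + (-168) + (-5544) + (-61600) + (-277200) + (-532224) + (-413952) + (-101376) = -1392065.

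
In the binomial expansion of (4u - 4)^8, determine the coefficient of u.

The general term is C(8,j)·(4u)^j·(-4)^(8-j); the u^1 term has j = 1.
C(8,1) = 8.
Coefficient = C(8,1) · 4^1 · (-4)^7 = 8 · 4 · (-16384) = -524288.

-524288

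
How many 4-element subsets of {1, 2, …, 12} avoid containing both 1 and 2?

All 4-subsets: C(12,4) = 495. Those containing both fixed elements: C(10,2) = 45.
495 − 45 = 450.

450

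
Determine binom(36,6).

1947792

C(36,6) = (36·35·34·33·32·31) / 6! = 1402410240 / 720 = 1947792.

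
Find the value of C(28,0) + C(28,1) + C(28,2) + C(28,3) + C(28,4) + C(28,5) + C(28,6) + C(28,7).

1683218

1 + 28 + 378 + 3276 + 20475 + 98280 + 376740 + 1184040 = 1683218.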